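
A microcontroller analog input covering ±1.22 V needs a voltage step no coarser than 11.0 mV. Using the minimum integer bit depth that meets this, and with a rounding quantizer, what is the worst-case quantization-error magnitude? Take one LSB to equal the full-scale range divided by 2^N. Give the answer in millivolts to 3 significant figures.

The full-scale span is 1.22 − (-1.22) = 2.44 V.
2.44 V / 11.0 mV = 221.8. Since 2^7 = 128 and 2^8 = 256, N = 8.
LSB = 2.44 V ÷ 2^8 = 2.44/256 V = 9.5313 mV.
|e|_max = LSB/2 = 4.77 mV.

4.77 mV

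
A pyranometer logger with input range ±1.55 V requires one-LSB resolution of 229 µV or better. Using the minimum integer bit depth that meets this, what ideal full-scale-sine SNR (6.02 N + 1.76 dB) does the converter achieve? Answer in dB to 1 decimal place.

86.0 dB

Full-scale range = 1.55 V − (-1.55 V) = 3.1 V.
Need 2^N ≥ 3.1 V / 229 µV = 13540 → N_min = 14.
6.02(14) + 1.76 = 86.04 dB.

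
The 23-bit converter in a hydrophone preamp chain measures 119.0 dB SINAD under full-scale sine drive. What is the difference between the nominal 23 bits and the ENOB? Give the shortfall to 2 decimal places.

ENOB = (SINAD − 1.76)/6.02 = (119.0 − 1.76)/6.02 = 19.4751 bits.
Lost resolution: 23 − 19.4751 = 3.5249 bits.

3.52 bits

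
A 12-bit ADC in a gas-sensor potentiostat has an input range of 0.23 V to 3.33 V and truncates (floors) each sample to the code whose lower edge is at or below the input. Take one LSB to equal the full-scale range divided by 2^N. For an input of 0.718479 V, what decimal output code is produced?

Full-scale range = 3.33 V − (0.23 V) = 3.1 V. LSB = 3.1 V / 2^12 ≈ 0.7568 mV.
(V_in − V_min) × 2^12/range = (0.718479 − (0.23)) × 4096/3.1 = 645.423.
Floor → code = 645.

645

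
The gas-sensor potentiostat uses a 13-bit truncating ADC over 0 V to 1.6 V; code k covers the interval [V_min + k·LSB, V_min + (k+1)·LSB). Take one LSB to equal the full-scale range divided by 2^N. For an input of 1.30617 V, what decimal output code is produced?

6687

Full-scale range = 1.6 V. LSB = 1.6 V / 2^13 ≈ 195.3 µV.
code = ⌊(V_in − V_min)/LSB⌋ = ⌊(V_in − V_min) × 2^13 / range⌋
     = ⌊(1.30617 − (0)) × 8192 / 1.6⌋ = ⌊1.30617 × 8192/1.6⌋
     = ⌊6687.590⌋ = 6687.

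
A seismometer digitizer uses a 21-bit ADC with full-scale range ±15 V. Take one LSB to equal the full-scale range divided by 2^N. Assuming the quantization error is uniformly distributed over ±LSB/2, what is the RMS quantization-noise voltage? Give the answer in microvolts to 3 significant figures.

The full-scale span is 15 − (-15) = 30 V.
One LSB is 30 V / 2097152 = 14.305 µV.
RMS of a uniform error over width LSB is LSB/√12 = 4.13 µV.

4.13 µV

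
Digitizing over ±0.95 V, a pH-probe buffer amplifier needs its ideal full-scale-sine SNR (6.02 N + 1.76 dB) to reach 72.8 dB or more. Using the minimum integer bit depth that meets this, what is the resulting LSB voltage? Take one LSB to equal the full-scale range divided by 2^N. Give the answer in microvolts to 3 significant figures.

The full-scale span is 0.95 − (-0.95) = 1.9 V.
Required N = ⌈(72.8 − 1.76)/6.02⌉ = ⌈11.801⌉ = 12.
LSB = 1.9 V ÷ 2^12 = 1.9/4096 V = 464 µV.

464 µV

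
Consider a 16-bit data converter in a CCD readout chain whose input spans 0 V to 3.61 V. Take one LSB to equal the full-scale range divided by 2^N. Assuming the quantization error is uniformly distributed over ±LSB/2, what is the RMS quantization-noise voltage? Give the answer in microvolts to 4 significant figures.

V_FS = 3.61 V.
Step size = 3.61/65536 V = 55.0842 µV.
For a uniform distribution on [−LSB/2, +LSB/2], V_rms = LSB/√12 = 55.0842 µV/3.4641 = 15.90 µV.

15.90 µV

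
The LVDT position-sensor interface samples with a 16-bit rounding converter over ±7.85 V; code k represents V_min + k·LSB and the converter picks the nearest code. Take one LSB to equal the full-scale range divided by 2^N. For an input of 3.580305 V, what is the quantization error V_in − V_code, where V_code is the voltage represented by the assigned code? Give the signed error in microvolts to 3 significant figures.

+36.1 µV

Span: 7.85 V − (-7.85 V) = 15.7 V. LSB = 15.7 V / 2^16 ≈ 239.6 µV.
(3.580305 − (-7.85)) / LSB = 11.430305 × 65536/15.7 = 47713.1509. Nearest integer: k = 47713.
V_code = -7.85 + (47713/65536) × 15.7 = 3.5802688599 V.
Error = V_in − V_code = 3.580305 − (3.5802688599) = +36.1 µV.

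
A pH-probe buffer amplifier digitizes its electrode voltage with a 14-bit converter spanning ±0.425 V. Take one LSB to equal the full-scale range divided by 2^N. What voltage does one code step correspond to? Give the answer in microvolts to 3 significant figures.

51.9 µV

Range = 0.425 − (-0.425) = 0.85 V.
There are 2^14 = 16384 steps.
LSB = 0.85 V / 2^14 = 51.9 µV.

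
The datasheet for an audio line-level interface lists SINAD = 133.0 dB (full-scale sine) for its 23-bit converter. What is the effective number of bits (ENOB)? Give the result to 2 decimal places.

21.80 bits

ENOB = (133.0 − 1.76)/6.02 = 21.8007 bits.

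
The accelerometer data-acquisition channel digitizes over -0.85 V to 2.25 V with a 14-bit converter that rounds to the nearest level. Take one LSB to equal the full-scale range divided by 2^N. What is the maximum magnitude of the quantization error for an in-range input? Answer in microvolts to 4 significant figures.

94.60 µV

Full-scale range = 2.25 V − (-0.85 V) = 3.1 V.
Step size = 3.1/16384 V = 189.209 µV.
Worst-case error for round-to-nearest is half an LSB: 94.60 µV.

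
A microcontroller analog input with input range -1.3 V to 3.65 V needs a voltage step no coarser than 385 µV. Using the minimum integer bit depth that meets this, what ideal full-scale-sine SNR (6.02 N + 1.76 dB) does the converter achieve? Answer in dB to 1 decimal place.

Full-scale range = 3.65 V − (-1.3 V) = 4.95 V.
4.95 V / 385 µV = 12860. Since 2^13 = 8192 and 2^14 = 16384, N = 14.
SNR = 6.02 × 14 + 1.76 = 86.04 dB.

86.0 dB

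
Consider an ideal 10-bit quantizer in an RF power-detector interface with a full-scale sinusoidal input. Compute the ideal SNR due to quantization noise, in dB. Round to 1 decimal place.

SNR = 6.02·10 + 1.76 = 61.96 dB.

62.0 dB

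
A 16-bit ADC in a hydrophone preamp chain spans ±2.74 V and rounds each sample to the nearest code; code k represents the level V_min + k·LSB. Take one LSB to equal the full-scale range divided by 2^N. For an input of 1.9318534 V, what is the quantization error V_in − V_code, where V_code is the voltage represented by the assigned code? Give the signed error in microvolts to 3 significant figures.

The full-scale span is 2.74 − (-2.74) = 5.48 V. LSB = 5.48 V / 2^16 ≈ 83.62 µV.
(V_in − V_min)/LSB = (1.9318534 − (-2.74)) × 65536/5.48 = 55871.2745 → nearest code k = 55871.
Reconstructed level: -2.74 + 55871 × 5.48/65536 V = 1.9318304443 V.
Error = V_in − V_code = 1.9318534 − (1.9318304443) = +23.0 µV.

+23.0 µV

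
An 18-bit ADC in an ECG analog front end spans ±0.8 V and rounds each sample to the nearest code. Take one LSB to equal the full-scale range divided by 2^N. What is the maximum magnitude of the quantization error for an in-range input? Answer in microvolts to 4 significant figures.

Range = 0.8 − (-0.8) = 1.6 V.
LSB = 1.6 V ÷ 2^18 = 1.6/262144 V = 6.10352 µV.
|e|_max = LSB/2 = 3.052 µV.

3.052 µV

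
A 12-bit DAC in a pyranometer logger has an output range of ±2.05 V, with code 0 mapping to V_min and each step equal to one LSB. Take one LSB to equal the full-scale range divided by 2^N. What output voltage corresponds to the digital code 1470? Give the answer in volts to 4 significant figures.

Full-scale range = 2.05 V − (-2.05 V) = 4.1 V. LSB = 4.1 V / 2^12.
Output = V_min + (1470/4096) × range = -2.05 + 0.358887 × 4.1 V
      = -2.05 + 1.47144 = -0.578564 V.

-0.5786 V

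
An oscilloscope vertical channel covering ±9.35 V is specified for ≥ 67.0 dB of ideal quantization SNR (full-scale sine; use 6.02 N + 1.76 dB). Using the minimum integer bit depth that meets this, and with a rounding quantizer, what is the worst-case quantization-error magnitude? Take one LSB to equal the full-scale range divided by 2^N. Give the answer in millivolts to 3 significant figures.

4.57 mV

Span: 9.35 V − (-9.35 V) = 18.7 V.
Required N = ⌈(67.0 − 1.76)/6.02⌉ = ⌈10.837⌉ = 11.
LSB = 18.7 V / 2^11 = 9.1309 mV.
|e|_max = LSB/2 = 4.57 mV.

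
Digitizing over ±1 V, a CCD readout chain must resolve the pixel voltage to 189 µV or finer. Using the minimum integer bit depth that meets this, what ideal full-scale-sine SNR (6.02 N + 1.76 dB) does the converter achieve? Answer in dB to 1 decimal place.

86.0 dB

The full-scale span is 1 − (-1) = 2 V.
Levels needed ≥ 2/189 µV = 10580. 2^14 = 16384 suffices, so N_min = 14.
6.02(14) + 1.76 = 86.04 dB.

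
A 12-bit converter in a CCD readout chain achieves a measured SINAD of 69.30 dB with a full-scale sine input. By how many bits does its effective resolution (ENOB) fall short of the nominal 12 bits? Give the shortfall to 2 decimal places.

0.78 bits

Effective bits = (69.30 − 1.76)/6.02 = 11.2193.
Shortfall = 12 − 11.2193 = 0.7807 bits.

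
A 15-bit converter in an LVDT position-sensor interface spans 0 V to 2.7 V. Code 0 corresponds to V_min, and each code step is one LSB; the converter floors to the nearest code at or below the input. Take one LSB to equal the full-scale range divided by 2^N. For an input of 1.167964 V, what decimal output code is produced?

Span = 2.7 V. LSB = 2.7 V / 2^15 ≈ 82.40 µV.
(V_in − V_min) × 2^15/range = (1.167964 − (0)) × 32768/2.7 = 14174.757.
Floor → code = 14174.

14174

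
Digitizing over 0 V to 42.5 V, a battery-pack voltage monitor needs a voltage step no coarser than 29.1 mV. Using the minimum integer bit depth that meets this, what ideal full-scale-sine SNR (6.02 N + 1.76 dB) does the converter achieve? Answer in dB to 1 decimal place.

68.0 dB

V_FS = 42.5 V.
Need 2^N ≥ 42.5 V / 29.1 mV = 1460 → N_min = 11.
6.02(11) + 1.76 = 67.98 dB.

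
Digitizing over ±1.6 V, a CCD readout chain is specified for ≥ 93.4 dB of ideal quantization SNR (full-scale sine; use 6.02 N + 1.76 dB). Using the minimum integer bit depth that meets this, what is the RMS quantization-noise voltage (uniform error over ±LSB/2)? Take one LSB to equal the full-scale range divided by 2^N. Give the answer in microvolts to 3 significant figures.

14.1 µV

The full-scale span is 1.6 − (-1.6) = 3.2 V.
N ≥ (93.4 − 1.76)/6.02 = 15.223 → N_min = 16.
Step size = 3.2/65536 V = 48.828 µV.
RMS noise = LSB/√12 = 14.1 µV.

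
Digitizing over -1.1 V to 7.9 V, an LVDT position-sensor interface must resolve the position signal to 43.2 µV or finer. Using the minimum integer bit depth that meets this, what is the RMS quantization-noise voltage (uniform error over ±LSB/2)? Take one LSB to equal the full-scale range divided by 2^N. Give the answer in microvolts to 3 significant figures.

9.91 µV

Range = 7.9 − (-1.1) = 9 V.
Required number of levels: 9/43.2 µV = 208330; smallest N with 2^N ≥ that is 18.
LSB = 9 V / 2^18 = 34.332 µV.
RMS noise = LSB/√12 = 9.91 µV.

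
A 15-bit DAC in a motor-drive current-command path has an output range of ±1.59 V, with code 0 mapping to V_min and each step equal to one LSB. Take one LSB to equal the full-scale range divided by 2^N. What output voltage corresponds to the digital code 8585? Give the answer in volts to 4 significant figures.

-0.7569 V

Range = 1.59 − (-1.59) = 3.18 V. LSB = 3.18 V / 2^15.
V_out = -1.59 + 8585 × (3.18/32768) V
      = -1.59 V + 0.833139 V = -0.756861 V.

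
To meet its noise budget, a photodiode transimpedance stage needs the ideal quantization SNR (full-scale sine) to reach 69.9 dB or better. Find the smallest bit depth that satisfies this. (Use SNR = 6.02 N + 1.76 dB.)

Required N = ⌈(69.9 − 1.76)/6.02⌉ = ⌈11.319⌉ = 12.

12 bits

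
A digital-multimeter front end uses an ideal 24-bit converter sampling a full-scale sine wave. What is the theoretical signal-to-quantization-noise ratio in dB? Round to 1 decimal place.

SNR = 6.02·24 + 1.76 = 146.24 dB.

146.2 dB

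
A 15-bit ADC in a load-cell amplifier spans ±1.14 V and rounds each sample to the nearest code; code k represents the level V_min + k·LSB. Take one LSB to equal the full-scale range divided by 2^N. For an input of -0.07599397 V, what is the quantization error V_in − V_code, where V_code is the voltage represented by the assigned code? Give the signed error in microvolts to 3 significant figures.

−12.5 µV

The full-scale span is 1.14 − (-1.14) = 2.28 V. LSB = 2.28 V / 2^15 ≈ 69.58 µV.
Position in LSBs: (-0.07599397 − (-1.14)) × 32768/2.28 = 15291.8200; rounding gives k = 15292.
Reconstructed level: -1.14 + 15292 × 2.28/32768 V = -0.075981445313 V.
e = -0.07599397 − (-0.075981445313) = −12.5 µV.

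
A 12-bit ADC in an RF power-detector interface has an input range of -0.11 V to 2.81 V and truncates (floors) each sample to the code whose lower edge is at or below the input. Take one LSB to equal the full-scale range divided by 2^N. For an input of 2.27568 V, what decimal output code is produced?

Span: 2.81 V − (-0.11 V) = 2.92 V. LSB = 2.92 V / 2^12 ≈ 0.7129 mV.
V_in − V_min = 2.27568 − (-0.11) = 2.38568 V.
Divide by LSB: 2.38568 × 4096/2.92 = 3346.4881.
Truncating gives code 3346.

3346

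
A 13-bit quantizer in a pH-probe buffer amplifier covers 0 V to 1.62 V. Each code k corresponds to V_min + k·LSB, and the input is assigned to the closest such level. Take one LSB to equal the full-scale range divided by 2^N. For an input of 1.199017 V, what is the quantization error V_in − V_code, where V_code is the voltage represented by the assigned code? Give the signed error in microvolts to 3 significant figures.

+35.1 µV

Range is 1.62 V. LSB = 1.62 V / 2^13 ≈ 197.8 µV.
(1.199017 − (0)) / LSB = 1.199017 × 8192/1.62 = 6063.1773. Nearest integer: k = 6063.
V_code = V_min + k × range/2^13 = 0 + 6063 × 1.62/8192 = 1.198981934 V.
V_in − V_code = 1.199017 − (1.198981934) = +35.1 µV.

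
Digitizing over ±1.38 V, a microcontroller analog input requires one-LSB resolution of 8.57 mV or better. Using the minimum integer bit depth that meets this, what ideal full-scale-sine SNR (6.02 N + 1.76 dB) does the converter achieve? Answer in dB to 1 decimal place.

The full-scale span is 1.38 − (-1.38) = 2.76 V.
Required number of levels: 2.76/8.57 mV = 322.05; smallest N with 2^N ≥ that is 9.
Ideal SNR at N = 9: 6.02·9 + 1.76 = 55.9 dB.

55.9 dB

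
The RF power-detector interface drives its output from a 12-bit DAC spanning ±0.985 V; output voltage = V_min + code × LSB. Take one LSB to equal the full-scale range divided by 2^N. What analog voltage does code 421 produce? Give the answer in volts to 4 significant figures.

-0.7825 V

Full-scale range = 0.985 V − (-0.985 V) = 1.97 V. LSB = 1.97 V / 2^12.
V_out = V_min + code × LSB = -0.985 V + 421 × 1.97 V / 4096
      = -0.985 V + 0.202483 V = -0.782517 V.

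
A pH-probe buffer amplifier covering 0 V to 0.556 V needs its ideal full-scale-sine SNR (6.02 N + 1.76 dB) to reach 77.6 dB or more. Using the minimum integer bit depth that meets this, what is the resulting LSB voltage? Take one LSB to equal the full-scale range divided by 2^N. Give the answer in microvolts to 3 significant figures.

Span = 0.556 V.
Required N = ⌈(77.6 − 1.76)/6.02⌉ = ⌈12.598⌉ = 13.
One LSB is 0.556 V / 8192 = 67.9 µV.

67.9 µV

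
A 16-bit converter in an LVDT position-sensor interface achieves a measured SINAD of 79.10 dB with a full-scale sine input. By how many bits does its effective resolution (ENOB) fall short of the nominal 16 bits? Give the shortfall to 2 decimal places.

3.15 bits

Effective bits = (79.10 − 1.76)/6.02 = 12.8472.
Lost resolution: 16 − 12.8472 = 3.1528 bits.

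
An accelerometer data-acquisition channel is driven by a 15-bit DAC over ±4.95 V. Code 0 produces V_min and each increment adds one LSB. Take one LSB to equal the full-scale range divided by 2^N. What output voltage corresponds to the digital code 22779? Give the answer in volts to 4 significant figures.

1.932 V

Span: 4.95 V − (-4.95 V) = 9.9 V. LSB = 9.9 V / 2^15.
V_out = -4.95 + 22779 × (9.9/32768) V
      = -4.95 V + 6.88208 V = 1.93208 V.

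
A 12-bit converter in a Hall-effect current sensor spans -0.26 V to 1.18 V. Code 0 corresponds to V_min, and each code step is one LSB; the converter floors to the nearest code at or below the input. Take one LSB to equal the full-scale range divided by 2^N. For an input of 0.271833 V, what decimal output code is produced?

1512

Span: 1.18 V − (-0.26 V) = 1.44 V. LSB = 1.44 V / 2^12 ≈ 351.6 µV.
(V_in − V_min) × 2^12/range = (0.271833 − (-0.26)) × 4096/1.44 = 1512.769.
Floor → code = 1512.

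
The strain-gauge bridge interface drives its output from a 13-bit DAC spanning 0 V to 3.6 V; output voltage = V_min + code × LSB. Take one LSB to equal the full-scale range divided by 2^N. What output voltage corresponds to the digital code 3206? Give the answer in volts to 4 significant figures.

1.409 V

Range is 3.6 V. LSB = 3.6 V / 2^13.
V_out = V_min + code × LSB = 0 V + 3206 × 3.6 V / 8192
      = 0 V + 1.40889 V = 1.40889 V.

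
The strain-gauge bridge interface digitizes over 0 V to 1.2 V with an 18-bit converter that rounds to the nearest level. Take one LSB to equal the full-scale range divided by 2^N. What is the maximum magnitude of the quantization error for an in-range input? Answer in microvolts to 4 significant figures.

Full-scale range = 1.2 V.
LSB = 1.2 V / 2^18 = 4.57764 µV.
|e|_max = LSB/2 = 2.289 µV.

2.289 µV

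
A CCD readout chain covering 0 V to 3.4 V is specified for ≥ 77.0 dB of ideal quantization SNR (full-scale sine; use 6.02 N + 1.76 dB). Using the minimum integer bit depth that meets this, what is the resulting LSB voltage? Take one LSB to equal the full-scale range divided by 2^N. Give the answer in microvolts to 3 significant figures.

Full-scale range = 3.4 V.
N ≥ (77.0 − 1.76)/6.02 = 12.498 → N_min = 13.
LSB = 3.4 V ÷ 2^13 = 3.4/8192 V = 415 µV.

415 µV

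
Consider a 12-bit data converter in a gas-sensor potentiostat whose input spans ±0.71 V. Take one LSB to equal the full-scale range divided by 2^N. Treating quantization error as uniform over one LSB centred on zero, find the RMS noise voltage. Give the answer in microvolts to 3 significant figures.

100 µV

Span: 0.71 V − (-0.71 V) = 1.42 V.
LSB = 1.42 V / 2^12 = 346.68 µV.
RMS of a uniform error over width LSB is LSB/√12 = 100 µV.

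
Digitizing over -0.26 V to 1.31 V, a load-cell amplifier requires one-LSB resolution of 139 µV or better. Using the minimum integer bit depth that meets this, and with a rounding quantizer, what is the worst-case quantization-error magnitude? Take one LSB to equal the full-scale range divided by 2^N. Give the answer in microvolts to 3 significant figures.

Span: 1.31 V − (-0.26 V) = 1.57 V.
Need 2^N ≥ 1.57 V / 139 µV = 11290 → N_min = 14.
LSB = 1.57 V / 2^14 = 95.825 µV.
Half an LSB is 47.9 µV.

47.9 µV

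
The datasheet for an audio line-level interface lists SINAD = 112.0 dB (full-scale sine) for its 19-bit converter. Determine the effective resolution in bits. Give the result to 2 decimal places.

ENOB = (SINAD − 1.76) / 6.02 = (112.0 − 1.76) / 6.02 = 110.24 / 6.02 = 18.3123.

18.31 bits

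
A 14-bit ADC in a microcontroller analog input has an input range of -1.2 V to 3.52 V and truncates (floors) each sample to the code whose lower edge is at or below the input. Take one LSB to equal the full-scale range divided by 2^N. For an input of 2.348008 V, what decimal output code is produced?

The full-scale span is 3.52 − (-1.2) = 4.72 V. LSB = 4.72 V / 2^14 ≈ 288.1 µV.
(V_in − V_min) × 2^14/range = (2.348008 − (-1.2)) × 16384/4.72 = 12315.797.
Floor → code = 12315.

12315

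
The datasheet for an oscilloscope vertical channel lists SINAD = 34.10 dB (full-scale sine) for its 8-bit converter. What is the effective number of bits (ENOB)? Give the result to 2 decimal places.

ENOB = (34.10 − 1.76)/6.02 = 5.3721 bits.

5.37 bits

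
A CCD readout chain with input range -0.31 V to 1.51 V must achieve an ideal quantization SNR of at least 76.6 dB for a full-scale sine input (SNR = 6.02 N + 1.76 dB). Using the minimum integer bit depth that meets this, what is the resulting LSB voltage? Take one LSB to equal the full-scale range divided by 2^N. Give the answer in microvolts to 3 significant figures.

Range = 1.51 − (-0.31) = 1.82 V.
N ≥ (76.6 − 1.76)/6.02 = 12.432 → N_min = 13.
LSB = 1.82 V ÷ 2^13 = 1.82/8192 V = 222 µV.

222 µV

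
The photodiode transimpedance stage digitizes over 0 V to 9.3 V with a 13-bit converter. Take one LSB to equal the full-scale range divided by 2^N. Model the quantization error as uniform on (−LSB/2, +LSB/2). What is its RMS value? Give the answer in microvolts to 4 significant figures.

327.7 µV

Full-scale range = 9.3 V.
One LSB is 9.3 V / 8192 = 1.13525 mV.
σ_q = LSB/√12 = 1.13525 mV/3.4641 = 327.7 µV.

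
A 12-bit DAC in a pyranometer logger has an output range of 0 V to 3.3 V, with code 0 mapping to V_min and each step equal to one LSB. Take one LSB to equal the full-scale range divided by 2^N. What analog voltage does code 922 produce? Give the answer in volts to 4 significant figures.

V_FS = 3.3 V. LSB = 3.3 V / 2^12.
V_out = 0 + 922 × (3.3/4096) V
      = 0 V + 0.742822 V = 0.742822 V.

0.7428 V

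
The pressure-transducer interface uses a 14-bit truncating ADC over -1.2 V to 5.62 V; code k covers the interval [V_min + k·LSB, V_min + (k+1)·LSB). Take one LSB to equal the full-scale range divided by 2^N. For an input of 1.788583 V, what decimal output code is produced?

7179

Range = 5.62 − (-1.2) = 6.82 V. LSB = 6.82 V / 2^14 ≈ 416.3 µV.
(V_in − V_min) × 2^14/range = (1.788583 − (-1.2)) × 16384/6.82 = 7179.611.
Floor → code = 7179.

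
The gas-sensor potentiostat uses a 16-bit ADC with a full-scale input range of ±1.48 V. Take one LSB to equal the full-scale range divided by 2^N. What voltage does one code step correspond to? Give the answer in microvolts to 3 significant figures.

45.2 µV

The full-scale span is 1.48 − (-1.48) = 2.96 V.
Number of codes = 2^16 = 65536.
One LSB is 2.96 V / 65536 = 45.2 µV.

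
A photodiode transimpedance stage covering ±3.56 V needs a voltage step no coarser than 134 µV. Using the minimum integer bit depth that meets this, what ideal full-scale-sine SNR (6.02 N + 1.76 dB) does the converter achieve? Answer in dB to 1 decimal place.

Full-scale range = 3.56 V − (-3.56 V) = 7.12 V.
Levels needed ≥ 7.12/134 µV = 53130. 2^16 = 65536 suffices, so N_min = 16.
Ideal SNR at N = 16: 6.02·16 + 1.76 = 98.1 dB.

98.1 dB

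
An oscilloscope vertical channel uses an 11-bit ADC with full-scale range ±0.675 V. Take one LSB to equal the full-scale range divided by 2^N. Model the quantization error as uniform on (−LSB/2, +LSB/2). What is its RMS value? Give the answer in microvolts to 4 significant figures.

190.3 µV

Full-scale range = 0.675 V − (-0.675 V) = 1.35 V.
One LSB is 1.35 V / 2048 = 0.659180 mV.
For a uniform distribution on [−LSB/2, +LSB/2], V_rms = LSB/√12 = 0.659180 mV/3.4641 = 190.3 µV.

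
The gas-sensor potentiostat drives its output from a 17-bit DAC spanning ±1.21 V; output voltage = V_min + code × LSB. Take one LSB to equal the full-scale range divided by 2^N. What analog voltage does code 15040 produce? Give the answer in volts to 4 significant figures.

Full-scale range = 1.21 V − (-1.21 V) = 2.42 V. LSB = 2.42 V / 2^17.
Output = V_min + (15040/131072) × range = -1.21 + 0.114746 × 2.42 V
      = -1.21 + 0.277686 = -0.932314 V.

-0.9323 V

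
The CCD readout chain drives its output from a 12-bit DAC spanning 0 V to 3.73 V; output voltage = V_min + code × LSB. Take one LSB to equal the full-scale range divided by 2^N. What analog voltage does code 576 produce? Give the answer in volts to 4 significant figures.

Full-scale range = 3.73 V. LSB = 3.73 V / 2^12.
V_out = 0 + 576 × (3.73/4096) V
      = 0 + 0.524531 = 0.524531 V.

0.5245 V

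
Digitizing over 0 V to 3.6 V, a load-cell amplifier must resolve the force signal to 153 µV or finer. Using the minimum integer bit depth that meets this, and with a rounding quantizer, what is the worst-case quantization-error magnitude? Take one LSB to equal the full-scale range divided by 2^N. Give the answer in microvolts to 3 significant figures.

Full-scale range = 3.6 V.
Levels needed ≥ 3.6/153 µV = 23530. 2^15 = 32768 suffices, so N_min = 15.
One LSB is 3.6 V / 32768 = 109.86 µV.
Max error for round-to-nearest is LSB/2 = 54.9 µV.

54.9 µV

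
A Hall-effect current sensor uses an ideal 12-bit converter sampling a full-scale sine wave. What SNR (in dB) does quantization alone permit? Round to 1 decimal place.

74.0 dB

SNR = 6.02·12 + 1.76 = 74.00 dB.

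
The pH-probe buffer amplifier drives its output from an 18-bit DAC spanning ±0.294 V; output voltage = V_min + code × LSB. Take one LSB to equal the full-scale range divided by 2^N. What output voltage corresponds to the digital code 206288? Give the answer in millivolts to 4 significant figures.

Full-scale range = 0.294 V − (-0.294 V) = 0.588 V. LSB = 0.588 V / 2^18.
V_out = V_min + code × LSB = -0.294 V + 206288 × 0.588 V / 262144
      = -0.294 + 0.462713 = 0.168713 V.

168.7 mV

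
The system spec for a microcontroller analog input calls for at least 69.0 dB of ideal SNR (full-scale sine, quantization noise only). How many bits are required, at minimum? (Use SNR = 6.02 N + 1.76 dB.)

Required N = ⌈(69.0 − 1.76)/6.02⌉ = ⌈11.169⌉ = 12.

12 bits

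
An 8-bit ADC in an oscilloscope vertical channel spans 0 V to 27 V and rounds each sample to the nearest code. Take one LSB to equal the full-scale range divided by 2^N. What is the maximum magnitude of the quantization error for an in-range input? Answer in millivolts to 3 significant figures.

V_FS = 27 V.
LSB = 27 V ÷ 2^8 = 27/256 V = 105.47 mV.
|e|_max = LSB/2 = 52.7 mV.

52.7 mV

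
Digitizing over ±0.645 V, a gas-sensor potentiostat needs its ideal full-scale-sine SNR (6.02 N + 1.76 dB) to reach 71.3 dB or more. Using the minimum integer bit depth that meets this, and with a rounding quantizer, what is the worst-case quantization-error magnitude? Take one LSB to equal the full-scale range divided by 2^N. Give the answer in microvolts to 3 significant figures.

157 µV

Range = 0.645 − (-0.645) = 1.29 V.
Solving 6.02 N ≥ 71.3 − 1.76: N ≥ 11.551. Round up → N = 12.
LSB = 1.29 V / 2^12 = 314.94 µV.
|e|_max = LSB/2 = 157 µV.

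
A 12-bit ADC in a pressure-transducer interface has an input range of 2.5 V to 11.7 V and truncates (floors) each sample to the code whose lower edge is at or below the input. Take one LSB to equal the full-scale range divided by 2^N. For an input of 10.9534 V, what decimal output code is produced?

The full-scale span is 11.7 − (2.5) = 9.2 V. LSB = 9.2 V / 2^12 ≈ 2.246 mV.
(V_in − V_min) × 2^12/range = (10.9534 − (2.5)) × 4096/9.2 = 3763.601.
Floor → code = 3763.

3763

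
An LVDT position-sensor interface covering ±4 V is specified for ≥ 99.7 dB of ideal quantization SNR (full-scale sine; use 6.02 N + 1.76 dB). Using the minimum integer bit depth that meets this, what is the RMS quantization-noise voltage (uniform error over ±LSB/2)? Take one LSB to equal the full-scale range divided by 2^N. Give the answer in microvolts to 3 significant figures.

Span: 4 V − (-4 V) = 8 V.
Solving 6.02 N ≥ 99.7 − 1.76: N ≥ 16.269. Round up → N = 17.
Step size = 8/131072 V = 61.035 µV.
σ_q = LSB/√12 = 61.035 µV/3.4641 = 17.6 µV.

17.6 µV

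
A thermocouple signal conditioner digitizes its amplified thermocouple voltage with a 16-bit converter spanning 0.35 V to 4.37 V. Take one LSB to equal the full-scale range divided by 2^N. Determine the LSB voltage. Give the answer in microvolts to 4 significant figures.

Range = 4.37 − (0.35) = 4.02 V.
There are 2^16 = 65536 steps.
LSB = 4.02 V / 2^16 = 61.34 µV.

61.34 µV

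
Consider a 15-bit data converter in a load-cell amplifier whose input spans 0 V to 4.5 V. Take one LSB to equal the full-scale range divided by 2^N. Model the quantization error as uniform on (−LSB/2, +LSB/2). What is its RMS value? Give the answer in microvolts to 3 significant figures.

V_FS = 4.5 V.
LSB = 4.5 V ÷ 2^15 = 4.5/32768 V = 137.33 µV.
RMS of a uniform error over width LSB is LSB/√12 = 39.6 µV.

39.6 µV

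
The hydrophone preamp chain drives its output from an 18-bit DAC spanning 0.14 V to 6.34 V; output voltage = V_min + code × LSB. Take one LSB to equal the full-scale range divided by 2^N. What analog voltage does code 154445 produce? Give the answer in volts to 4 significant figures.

Range = 6.34 − (0.14) = 6.2 V. LSB = 6.2 V / 2^18.
Output = V_min + (154445/262144) × range = 0.14 + 0.589161 × 6.2 V
      = 0.14 V + 3.65280 V = 3.79280 V.

3.793 V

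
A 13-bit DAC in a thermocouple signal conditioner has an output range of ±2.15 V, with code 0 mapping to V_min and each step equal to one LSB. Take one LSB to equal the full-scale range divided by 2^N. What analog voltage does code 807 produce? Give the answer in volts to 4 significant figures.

Full-scale range = 2.15 V − (-2.15 V) = 4.3 V. LSB = 4.3 V / 2^13.
V_out = -2.15 + 807 × (4.3/8192) V
      = -2.15 V + 0.423596 V = -1.72640 V.

-1.726 V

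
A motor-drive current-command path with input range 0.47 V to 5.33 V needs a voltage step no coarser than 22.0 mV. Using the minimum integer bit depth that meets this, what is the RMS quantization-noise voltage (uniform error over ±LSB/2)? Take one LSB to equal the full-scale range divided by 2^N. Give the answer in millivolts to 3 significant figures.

Range = 5.33 − (0.47) = 4.86 V.
Levels needed ≥ 4.86/22.0 mV = 220.9. 2^8 = 256 suffices, so N_min = 8.
One LSB is 4.86 V / 256 = 18.984 mV.
RMS noise = LSB/√12 = 5.48 mV.

5.48 mV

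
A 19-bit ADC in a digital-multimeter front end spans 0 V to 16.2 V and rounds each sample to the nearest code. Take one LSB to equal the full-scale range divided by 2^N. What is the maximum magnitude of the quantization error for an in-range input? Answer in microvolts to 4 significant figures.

15.45 µV

V_FS = 16.2 V.
LSB = 16.2 V / 2^19 = 30.8990 µV.
A rounding quantizer has |error| ≤ LSB/2 = 15.45 µV.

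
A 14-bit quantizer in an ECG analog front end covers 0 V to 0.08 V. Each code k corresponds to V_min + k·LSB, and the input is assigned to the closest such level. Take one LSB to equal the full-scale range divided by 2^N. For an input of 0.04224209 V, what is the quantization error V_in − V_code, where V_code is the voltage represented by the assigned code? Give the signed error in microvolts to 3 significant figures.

+0.879 µV

Span = 0.08 V. LSB = 0.08 V / 2^14 ≈ 4.883 µV.
Position in LSBs: (0.04224209 − (0)) × 16384/0.08 = 8651.1800; rounding gives k = 8651.
V_code = 0 + (8651/16384) × 0.08 = 0.042241210938 V.
Error = V_in − V_code = 0.04224209 − (0.042241210938) = +0.879 µV.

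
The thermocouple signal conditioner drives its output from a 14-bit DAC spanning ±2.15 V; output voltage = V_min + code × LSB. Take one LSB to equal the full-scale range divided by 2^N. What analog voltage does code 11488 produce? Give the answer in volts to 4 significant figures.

0.8650 V

Full-scale range = 2.15 V − (-2.15 V) = 4.3 V. LSB = 4.3 V / 2^14.
V_out = -2.15 + 11488 × (4.3/16384) V
      = -2.15 V + 3.01504 V = 0.865039 V.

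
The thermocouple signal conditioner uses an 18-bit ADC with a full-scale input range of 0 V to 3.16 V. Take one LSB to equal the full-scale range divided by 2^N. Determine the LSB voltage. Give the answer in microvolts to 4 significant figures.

12.05 µV

Span = 3.16 V.
2^18 = 262144 levels.
LSB = 3.16 V / 2^18 = 12.05 µV.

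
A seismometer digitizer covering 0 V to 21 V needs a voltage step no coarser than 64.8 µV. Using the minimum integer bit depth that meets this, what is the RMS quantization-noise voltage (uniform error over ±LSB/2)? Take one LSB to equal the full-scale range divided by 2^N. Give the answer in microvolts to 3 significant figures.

Range is 21 V.
Required number of levels: 21/64.8 µV = 324070; smallest N with 2^N ≥ that is 19.
Step size = 21/524288 V = 40.054 µV.
V_rms = LSB/√12 = 11.6 µV.

11.6 µV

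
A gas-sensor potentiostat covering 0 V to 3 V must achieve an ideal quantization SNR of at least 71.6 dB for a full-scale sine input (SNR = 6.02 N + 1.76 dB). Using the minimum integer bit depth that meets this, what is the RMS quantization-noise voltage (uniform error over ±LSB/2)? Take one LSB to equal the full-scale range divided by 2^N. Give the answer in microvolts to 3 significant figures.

Range is 3 V.
Solving 6.02 N ≥ 71.6 − 1.76: N ≥ 11.601. Round up → N = 12.
LSB = 3 V / 2^12 = 0.73242 mV.
RMS noise = LSB/√12 = 211 µV.

211 µV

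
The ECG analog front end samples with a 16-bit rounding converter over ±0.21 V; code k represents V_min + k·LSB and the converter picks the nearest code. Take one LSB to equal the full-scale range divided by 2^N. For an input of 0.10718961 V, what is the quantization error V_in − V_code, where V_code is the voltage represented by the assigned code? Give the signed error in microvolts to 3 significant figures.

−2.16 µV

Full-scale range = 0.21 V − (-0.21 V) = 0.42 V. LSB = 0.42 V / 2^16 ≈ 6.409 µV.
Position in LSBs: (0.10718961 − (-0.21)) × 65536/0.42 = 49493.6626; rounding gives k = 49494.
V_code = -0.21 + (49494/65536) × 0.42 = 0.10719177246 V.
V_in − V_code = 0.10718961 − (0.10719177246) = −2.16 µV.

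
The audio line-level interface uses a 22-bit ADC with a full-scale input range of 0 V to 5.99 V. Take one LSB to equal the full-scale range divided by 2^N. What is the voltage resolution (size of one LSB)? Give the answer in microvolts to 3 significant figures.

V_FS = 5.99 V.
Number of codes = 2^22 = 4194304.
Step size = 5.99/4194304 V = 1.43 µV.

1.43 µV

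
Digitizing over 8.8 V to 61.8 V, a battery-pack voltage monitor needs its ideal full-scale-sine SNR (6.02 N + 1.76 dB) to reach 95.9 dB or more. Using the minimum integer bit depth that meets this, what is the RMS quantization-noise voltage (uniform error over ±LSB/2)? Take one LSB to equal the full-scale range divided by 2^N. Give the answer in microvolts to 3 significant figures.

Span: 61.8 V − (8.8 V) = 53 V.
Required N = ⌈(95.9 − 1.76)/6.02⌉ = ⌈15.638⌉ = 16.
Step size = 53/65536 V = 0.80872 mV.
V_rms = LSB/√12 = 233 µV.

233 µV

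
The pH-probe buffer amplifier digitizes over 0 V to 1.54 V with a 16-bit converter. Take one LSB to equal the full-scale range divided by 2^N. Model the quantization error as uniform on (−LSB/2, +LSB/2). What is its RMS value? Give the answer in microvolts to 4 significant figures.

Full-scale range = 1.54 V.
LSB = 1.54 V / 2^16 = 23.4985 µV.
For a uniform distribution on [−LSB/2, +LSB/2], V_rms = LSB/√12 = 23.4985 µV/3.4641 = 6.783 µV.

6.783 µV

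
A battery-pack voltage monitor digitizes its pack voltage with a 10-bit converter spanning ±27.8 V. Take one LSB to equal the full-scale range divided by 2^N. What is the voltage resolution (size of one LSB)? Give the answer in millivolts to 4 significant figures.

Range = 27.8 − (-27.8) = 55.6 V.
Number of codes = 2^10 = 1024.
One LSB is 55.6 V / 1024 = 54.30 mV.

54.30 mV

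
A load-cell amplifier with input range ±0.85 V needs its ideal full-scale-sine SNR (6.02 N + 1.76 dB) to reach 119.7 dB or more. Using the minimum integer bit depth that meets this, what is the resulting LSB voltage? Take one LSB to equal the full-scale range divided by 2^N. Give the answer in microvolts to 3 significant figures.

1.62 µV

Range = 0.85 − (-0.85) = 1.7 V.
N ≥ (119.7 − 1.76)/6.02 = 19.591 → N_min = 20.
LSB = 1.7 V / 2^20 = 1.62 µV.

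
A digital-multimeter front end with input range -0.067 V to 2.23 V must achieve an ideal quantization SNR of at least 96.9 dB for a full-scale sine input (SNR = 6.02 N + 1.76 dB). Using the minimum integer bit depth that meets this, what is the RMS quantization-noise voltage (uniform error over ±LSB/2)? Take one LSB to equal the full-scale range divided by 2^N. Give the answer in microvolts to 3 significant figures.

Range = 2.23 − (-0.067) = 2.297 V.
6.02 N + 1.76 ≥ 96.9 gives N ≥ 15.804, so the minimum integer is 16.
LSB = 2.297 V / 2^16 = 35.049 µV.
RMS noise = LSB/√12 = 10.1 µV.

10.1 µV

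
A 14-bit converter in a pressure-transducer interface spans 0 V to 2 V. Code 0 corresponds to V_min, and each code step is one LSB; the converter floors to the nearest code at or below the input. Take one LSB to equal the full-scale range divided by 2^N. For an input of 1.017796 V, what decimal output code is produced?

V_FS = 2 V. LSB = 2 V / 2^14 ≈ 122.1 µV.
code = ⌊(V_in − V_min)/LSB⌋ = ⌊(V_in − V_min) × 2^14 / range⌋
     = ⌊(1.017796 − (0)) × 16384 / 2⌋ = ⌊1.017796 × 16384/2⌋
     = ⌊8337.785⌋ = 8337.

8337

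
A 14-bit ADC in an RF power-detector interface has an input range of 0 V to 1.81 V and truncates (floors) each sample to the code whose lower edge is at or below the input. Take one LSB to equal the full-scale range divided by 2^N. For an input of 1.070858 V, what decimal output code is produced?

Span = 1.81 V. LSB = 1.81 V / 2^14 ≈ 110.5 µV.
code = ⌊(V_in − V_min)/LSB⌋ = ⌊(V_in − V_min) × 2^14 / range⌋
     = ⌊(1.070858 − (0)) × 16384 / 1.81⌋ = ⌊1.070858 × 16384/1.81⌋
     = ⌊9693.336⌋ = 9693.

9693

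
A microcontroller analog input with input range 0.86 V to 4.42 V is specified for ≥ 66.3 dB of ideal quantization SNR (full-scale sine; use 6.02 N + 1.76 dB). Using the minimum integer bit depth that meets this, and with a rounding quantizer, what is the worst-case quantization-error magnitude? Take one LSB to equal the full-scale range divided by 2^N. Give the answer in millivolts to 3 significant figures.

0.869 mV

Span: 4.42 V − (0.86 V) = 3.56 V.
Required N = ⌈(66.3 − 1.76)/6.02⌉ = ⌈10.721⌉ = 11.
LSB = 3.56 V ÷ 2^11 = 3.56/2048 V = 1.7383 mV.
Max error for round-to-nearest is LSB/2 = 0.869 mV.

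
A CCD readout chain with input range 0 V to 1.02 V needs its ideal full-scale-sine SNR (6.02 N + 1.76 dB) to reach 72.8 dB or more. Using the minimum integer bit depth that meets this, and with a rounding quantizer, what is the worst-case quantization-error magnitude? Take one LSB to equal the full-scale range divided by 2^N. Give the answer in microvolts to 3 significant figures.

Span = 1.02 V.
Solving 6.02 N ≥ 72.8 − 1.76: N ≥ 11.801. Round up → N = 12.
LSB = 1.02 V / 2^12 = 249.02 µV.
Half an LSB is 125 µV.

125 µV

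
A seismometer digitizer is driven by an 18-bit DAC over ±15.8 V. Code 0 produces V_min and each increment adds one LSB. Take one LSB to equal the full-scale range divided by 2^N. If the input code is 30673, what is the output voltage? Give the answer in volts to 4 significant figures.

-12.10 V

Full-scale range = 15.8 V − (-15.8 V) = 31.6 V. LSB = 31.6 V / 2^18.
V_out = -15.8 + 30673 × (31.6/262144) V
      = -15.8 V + 3.69746 V = -12.1025 V.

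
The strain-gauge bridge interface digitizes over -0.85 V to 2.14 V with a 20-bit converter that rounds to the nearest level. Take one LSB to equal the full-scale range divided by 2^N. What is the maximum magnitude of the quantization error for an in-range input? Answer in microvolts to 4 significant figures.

Range = 2.14 − (-0.85) = 2.99 V.
One LSB is 2.99 V / 1048576 = 2.85149 µV.
A rounding quantizer has |error| ≤ LSB/2 = 1.426 µV.

1.426 µV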